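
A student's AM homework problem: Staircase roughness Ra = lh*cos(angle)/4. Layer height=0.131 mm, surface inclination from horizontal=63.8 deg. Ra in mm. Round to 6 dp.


Ra = 0.131 * cos(63.8) / 4 = 0.014459 mm


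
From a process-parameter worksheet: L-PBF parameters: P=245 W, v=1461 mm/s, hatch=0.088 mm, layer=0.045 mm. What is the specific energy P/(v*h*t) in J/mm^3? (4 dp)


Build rate = 1461 * 0.088 * 0.045 = 5.78556 mm^3/s
SE = 245 / 5.78556 = 42.3468 J/mm^3


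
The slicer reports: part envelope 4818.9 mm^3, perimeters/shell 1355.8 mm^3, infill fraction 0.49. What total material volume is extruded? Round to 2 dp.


V_infill = (4818.9 - 1355.8) * 0.49 = 1696.92
V_total = 1355.8 + 1696.92 = 3052.72 mm^3


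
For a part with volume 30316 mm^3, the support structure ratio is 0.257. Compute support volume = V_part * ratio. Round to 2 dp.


V_support = 30316 * 0.257 = 7791.21 mm^3


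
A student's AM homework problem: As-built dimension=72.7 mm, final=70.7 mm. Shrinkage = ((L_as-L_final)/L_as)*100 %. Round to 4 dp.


Shrinkage = ((72.7-70.7)/72.7)*100 = 2.751 %


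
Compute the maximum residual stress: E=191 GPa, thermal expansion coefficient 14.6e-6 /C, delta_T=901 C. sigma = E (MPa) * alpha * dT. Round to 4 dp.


sigma = 191*1000 * 14.6e-6 * 901 = 2512.5286 MPa


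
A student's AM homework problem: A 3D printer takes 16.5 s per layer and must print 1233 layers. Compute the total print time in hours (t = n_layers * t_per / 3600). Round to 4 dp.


t = 1233 * 16.5 / 3600 = 5.6513 hrs


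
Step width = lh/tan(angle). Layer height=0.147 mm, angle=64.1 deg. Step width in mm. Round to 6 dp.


step = 0.147 / tan(64.1) = 0.071379 mm


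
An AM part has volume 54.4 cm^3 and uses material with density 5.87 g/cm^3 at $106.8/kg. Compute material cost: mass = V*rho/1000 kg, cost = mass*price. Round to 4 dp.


Mass = 54.4*5.87/1000 = 0.319328 kg
Cost = 0.319328 * 106.8 = 34.1042 $


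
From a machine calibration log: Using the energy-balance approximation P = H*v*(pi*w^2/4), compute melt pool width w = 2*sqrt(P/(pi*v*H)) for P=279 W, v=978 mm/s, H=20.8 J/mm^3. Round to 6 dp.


w = 2*sqrt(279/(pi*978*20.8)) = 0.132147 mm


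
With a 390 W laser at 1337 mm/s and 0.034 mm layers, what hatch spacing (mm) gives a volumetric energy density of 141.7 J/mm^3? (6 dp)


h = 390 / (141.7*1337*0.034) = 0.060546 mm


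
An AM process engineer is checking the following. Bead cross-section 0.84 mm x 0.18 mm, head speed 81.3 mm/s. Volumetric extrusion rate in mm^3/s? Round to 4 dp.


Rate = 0.84 * 0.18 * 81.3 = 12.2926 mm^3/s


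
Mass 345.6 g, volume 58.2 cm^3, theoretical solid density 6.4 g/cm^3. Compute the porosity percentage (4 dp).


rho_part = 345.6 / 58.2 = 5.93814433 g/cm^3
Porosity = (1 - 5.93814433/6.4)*100 = 7.2165 %


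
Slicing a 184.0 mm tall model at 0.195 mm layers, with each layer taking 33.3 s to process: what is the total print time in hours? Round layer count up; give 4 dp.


Layers = ceil(184.0/0.195) = 944
t = 944 * 33.3 / 3600 = 8.732 hrs


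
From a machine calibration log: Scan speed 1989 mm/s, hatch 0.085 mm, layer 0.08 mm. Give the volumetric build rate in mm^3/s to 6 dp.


Rate = 1989 * 0.085 * 0.08 = 13.5252 mm^3/s


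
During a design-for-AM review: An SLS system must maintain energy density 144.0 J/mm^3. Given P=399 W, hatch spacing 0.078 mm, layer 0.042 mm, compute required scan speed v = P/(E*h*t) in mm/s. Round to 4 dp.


v = 399 / (144.0*0.078*0.042) = 845.7977 mm/s


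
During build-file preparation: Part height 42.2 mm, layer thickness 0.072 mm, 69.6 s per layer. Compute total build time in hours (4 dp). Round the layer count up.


Layers = ceil(42.2/0.072) = 587
t = 587 * 69.6 / 3600 = 11.3487 hrs


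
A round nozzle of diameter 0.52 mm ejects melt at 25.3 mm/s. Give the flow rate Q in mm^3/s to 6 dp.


A = pi*(0.52/2)^2 = 0.21237166 mm^2
Q = 0.21237166 * 25.3 = 5.373003 mm^3/s


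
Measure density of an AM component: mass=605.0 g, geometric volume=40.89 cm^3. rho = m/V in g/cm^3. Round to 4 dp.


rho = 605.0 / 40.89 = 14.7958 g/cm^3


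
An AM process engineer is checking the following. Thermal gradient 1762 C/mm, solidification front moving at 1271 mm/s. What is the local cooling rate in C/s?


CR = 1762 * 1271 = 2239502 C/s


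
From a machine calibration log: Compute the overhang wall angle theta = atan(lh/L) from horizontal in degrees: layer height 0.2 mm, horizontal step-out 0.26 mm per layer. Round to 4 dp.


angle = atan(0.2/0.26) = 37.5686 degrees


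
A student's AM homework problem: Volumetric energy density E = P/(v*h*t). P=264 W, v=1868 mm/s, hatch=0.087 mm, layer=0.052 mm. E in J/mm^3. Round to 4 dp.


E = 264 / (1868*0.087*0.052) = 31.2395 J/mm^3


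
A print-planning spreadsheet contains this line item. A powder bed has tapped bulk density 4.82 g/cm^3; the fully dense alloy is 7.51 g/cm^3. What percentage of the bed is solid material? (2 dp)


Packing = (4.82/7.51)*100 = 64.18 %


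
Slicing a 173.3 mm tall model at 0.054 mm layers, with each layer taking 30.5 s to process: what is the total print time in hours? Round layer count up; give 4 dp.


Layers = ceil(173.3/0.054) = 3210
t = 3210 * 30.5 / 3600 = 27.1958 hrs


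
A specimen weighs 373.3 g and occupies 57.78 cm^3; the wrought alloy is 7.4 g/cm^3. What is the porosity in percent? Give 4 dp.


rho_part = 373.3 / 57.78 = 6.46071305 g/cm^3
Porosity = (1 - 6.46071305/7.4)*100 = 12.6931 %


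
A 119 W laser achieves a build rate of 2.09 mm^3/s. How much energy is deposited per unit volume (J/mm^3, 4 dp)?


SE = 119 / 2.09 = 56.9378 J/mm^3


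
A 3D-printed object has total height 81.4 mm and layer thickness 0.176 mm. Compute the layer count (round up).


Layers = ceil(81.4/0.176) = 463


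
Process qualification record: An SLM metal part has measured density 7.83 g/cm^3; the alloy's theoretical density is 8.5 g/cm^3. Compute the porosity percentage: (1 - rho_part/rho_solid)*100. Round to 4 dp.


Porosity = (1-7.83/8.5)*100 = 7.8824 %


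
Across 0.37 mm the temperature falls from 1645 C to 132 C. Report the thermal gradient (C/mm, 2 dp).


G = (1645-132)/0.37 = 4089.19 C/mm


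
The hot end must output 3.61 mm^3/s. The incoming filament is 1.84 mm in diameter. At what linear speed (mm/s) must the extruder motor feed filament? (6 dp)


A = pi*(1.84/2)^2 = 2.659044
v = 3.61 / 2.659044 = 1.357631 mm/s


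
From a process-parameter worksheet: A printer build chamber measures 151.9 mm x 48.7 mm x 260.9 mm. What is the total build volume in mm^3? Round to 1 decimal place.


V = 151.9 * 48.7 * 260.9 = 1930015.6 mm^3


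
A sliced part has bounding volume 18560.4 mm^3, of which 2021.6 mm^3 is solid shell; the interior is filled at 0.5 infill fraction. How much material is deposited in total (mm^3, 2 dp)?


V_infill = (18560.4 - 2021.6) * 0.5 = 8269.4
V_total = 2021.6 + 8269.4 = 10291.0 mm^3


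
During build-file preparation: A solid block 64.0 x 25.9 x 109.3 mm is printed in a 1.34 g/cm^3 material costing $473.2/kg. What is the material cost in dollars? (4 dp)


V = 64.0 * 25.9 * 109.3 = 181175.68 mm^3 = 181.17568 cm^3
Mass = 181.17568 * 1.34 / 1000 = 0.24277541 kg
Cost = 0.24277541 * 473.2 = 114.8813 $


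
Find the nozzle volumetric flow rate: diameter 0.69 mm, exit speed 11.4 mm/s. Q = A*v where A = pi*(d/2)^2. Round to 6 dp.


A = pi*(0.69/2)^2 = 0.37392807 mm^2
Q = 0.37392807 * 11.4 = 4.26278 mm^3/s


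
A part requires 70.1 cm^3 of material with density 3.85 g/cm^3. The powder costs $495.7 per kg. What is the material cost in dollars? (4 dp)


Mass = 70.1*3.85/1000 = 0.269885 kg
Cost = 0.269885 * 495.7 = 133.782 $


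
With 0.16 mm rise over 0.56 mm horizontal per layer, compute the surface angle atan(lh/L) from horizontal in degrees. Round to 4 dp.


angle = atan(0.16/0.56) = 15.9454 degrees


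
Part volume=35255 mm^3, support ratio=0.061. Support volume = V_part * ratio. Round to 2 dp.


V_support = 35255 * 0.061 = 2150.56 mm^3


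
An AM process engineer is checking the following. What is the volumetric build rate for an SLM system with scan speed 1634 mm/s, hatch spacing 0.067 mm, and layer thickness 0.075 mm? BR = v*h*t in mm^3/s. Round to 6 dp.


Rate = 1634 * 0.067 * 0.075 = 8.21085 mm^3/s


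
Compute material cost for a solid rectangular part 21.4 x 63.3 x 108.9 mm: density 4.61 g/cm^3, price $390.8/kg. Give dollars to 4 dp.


V = 21.4 * 63.3 * 108.9 = 147518.118 mm^3 = 147.518118 cm^3
Mass = 147.518118 * 4.61 / 1000 = 0.68005852 kg
Cost = 0.68005852 * 390.8 = 265.7669 $


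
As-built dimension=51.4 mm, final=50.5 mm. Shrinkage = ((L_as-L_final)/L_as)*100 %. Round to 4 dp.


Shrinkage = ((51.4-50.5)/51.4)*100 = 1.751 %


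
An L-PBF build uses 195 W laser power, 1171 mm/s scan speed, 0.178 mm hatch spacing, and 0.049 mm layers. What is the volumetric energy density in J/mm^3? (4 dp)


E = 195 / (1171*0.178*0.049) = 19.0924 J/mm^3


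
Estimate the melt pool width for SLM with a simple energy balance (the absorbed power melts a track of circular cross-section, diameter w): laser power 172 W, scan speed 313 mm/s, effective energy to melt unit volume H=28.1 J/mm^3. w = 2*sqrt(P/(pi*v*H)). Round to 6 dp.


w = 2*sqrt(172/(pi*313*28.1)) = 0.157795 mm


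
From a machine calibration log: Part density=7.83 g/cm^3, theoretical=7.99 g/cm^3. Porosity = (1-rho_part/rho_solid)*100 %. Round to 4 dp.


Porosity = (1-7.83/7.99)*100 = 2.0025 %


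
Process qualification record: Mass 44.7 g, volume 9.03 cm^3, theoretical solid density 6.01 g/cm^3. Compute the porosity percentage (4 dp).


rho_part = 44.7 / 9.03 = 4.95016611 g/cm^3
Porosity = (1 - 4.95016611/6.01)*100 = 17.6345 %


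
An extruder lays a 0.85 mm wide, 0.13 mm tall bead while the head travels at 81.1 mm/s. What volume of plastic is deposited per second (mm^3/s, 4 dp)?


Rate = 0.85 * 0.13 * 81.1 = 8.9616 mm^3/s


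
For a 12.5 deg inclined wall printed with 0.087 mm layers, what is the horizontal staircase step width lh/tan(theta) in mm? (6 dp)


step = 0.087 / tan(12.5) = 0.392432 mm


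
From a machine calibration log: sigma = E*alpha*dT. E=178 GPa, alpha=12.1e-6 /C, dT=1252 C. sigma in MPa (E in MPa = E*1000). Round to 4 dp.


sigma = 178*1000 * 12.1e-6 * 1252 = 2696.5576 MPa


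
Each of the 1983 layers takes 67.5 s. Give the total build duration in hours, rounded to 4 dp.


t = 1983 * 67.5 / 3600 = 37.1813 hrs


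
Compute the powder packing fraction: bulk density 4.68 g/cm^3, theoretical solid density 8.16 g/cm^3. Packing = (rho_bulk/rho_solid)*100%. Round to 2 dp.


Packing = (4.68/8.16)*100 = 57.35 %


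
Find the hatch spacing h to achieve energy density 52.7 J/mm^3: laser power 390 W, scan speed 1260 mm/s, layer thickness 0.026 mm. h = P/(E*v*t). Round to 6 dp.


h = 390 / (52.7*1260*0.026) = 0.225897 mm


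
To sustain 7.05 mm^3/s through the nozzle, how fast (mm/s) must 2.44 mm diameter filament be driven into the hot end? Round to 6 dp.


A = pi*(2.44/2)^2 = 4.675947
v = 7.05 / 4.675947 = 1.507716 mm/s


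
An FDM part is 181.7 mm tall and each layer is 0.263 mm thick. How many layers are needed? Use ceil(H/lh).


Layers = ceil(181.7/0.263) = 691


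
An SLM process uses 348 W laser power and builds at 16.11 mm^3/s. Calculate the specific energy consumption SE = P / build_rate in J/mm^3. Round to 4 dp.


SE = 348 / 16.11 = 21.6015 J/mm^3


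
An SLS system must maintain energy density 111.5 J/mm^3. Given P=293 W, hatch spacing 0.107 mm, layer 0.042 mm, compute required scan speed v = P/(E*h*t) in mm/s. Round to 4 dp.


v = 293 / (111.5*0.107*0.042) = 584.7358 mm/s


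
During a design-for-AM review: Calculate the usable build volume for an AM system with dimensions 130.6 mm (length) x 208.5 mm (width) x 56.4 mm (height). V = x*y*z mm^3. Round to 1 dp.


V = 130.6 * 208.5 * 56.4 = 1535777.6 mm^3


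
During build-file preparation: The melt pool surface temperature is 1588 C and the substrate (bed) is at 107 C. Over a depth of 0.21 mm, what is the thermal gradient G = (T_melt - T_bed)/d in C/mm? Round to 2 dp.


G = (1588-107)/0.21 = 7052.38 C/mm


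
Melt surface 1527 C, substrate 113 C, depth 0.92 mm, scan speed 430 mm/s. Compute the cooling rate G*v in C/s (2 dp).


G = (1527-113)/0.92 = 1536.95652174 C/mm
CR = 1536.95652174 * 430 = 660891.3 C/s


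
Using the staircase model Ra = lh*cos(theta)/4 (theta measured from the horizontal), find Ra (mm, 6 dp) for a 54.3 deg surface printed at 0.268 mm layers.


Ra = 0.268 * cos(54.3) / 4 = 0.039097 mm


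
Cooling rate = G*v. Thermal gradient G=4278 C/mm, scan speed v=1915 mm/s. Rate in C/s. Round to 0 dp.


CR = 4278 * 1915 = 8192370 C/s


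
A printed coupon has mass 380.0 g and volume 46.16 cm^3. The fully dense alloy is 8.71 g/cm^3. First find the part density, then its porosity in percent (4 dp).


rho_part = 380.0 / 46.16 = 8.2322357 g/cm^3
Porosity = (1 - 8.2322357/8.71)*100 = 5.4852 %


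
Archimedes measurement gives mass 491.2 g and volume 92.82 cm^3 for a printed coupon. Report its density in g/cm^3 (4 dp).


rho = 491.2 / 92.82 = 5.292 g/cm^3


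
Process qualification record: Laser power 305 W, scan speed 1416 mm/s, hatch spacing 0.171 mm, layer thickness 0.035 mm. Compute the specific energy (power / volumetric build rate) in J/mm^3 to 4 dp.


Build rate = 1416 * 0.171 * 0.035 = 8.47476 mm^3/s
SE = 305 / 8.47476 = 35.9892 J/mm^3


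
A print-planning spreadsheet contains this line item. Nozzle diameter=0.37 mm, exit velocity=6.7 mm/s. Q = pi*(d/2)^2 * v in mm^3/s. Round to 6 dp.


A = pi*(0.37/2)^2 = 0.10752101 mm^2
Q = 0.10752101 * 6.7 = 0.720391 mm^3/s


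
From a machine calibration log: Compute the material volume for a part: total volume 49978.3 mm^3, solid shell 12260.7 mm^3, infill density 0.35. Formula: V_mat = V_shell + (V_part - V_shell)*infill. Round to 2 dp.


V_infill = (49978.3 - 12260.7) * 0.35 = 13201.16
V_total = 12260.7 + 13201.16 = 25461.86 mm^3


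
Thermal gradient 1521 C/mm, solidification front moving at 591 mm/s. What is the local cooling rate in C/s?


CR = 1521 * 591 = 898911 C/s


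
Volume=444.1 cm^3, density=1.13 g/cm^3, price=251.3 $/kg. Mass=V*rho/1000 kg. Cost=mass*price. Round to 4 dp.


Mass = 444.1*1.13/1000 = 0.501833 kg
Cost = 0.501833 * 251.3 = 126.1106 $


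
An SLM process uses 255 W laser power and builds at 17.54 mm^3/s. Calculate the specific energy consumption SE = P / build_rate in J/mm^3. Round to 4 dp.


SE = 255 / 17.54 = 14.5382 J/mm^3


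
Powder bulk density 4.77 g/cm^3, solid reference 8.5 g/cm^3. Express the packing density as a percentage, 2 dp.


Packing = (4.77/8.5)*100 = 56.12 %


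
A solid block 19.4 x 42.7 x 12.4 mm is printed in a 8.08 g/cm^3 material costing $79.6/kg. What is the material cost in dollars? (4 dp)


V = 19.4 * 42.7 * 12.4 = 10271.912 mm^3 = 10.271912 cm^3
Mass = 10.271912 * 8.08 / 1000 = 0.08299705 kg
Cost = 0.08299705 * 79.6 = 6.6066 $


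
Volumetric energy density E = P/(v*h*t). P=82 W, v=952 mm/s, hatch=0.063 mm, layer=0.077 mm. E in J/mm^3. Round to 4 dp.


E = 82 / (952*0.063*0.077) = 17.756 J/mm^3


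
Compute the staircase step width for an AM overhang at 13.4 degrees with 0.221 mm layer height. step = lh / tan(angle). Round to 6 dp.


step = 0.221 / tan(13.4) = 0.927661 mm


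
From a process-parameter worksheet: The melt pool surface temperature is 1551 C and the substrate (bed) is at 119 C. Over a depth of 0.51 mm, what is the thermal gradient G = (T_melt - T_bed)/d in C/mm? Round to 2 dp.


G = (1551-119)/0.51 = 2807.84 C/mm


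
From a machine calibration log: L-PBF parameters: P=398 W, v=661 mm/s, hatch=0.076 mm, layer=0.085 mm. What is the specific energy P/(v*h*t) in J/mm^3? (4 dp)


Build rate = 661 * 0.076 * 0.085 = 4.27006 mm^3/s
SE = 398 / 4.27006 = 93.2071 J/mm^3


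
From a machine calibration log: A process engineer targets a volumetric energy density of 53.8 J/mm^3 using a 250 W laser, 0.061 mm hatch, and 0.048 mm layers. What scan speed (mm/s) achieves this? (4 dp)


v = 250 / (53.8*0.061*0.048) = 1587.0356 mm/s


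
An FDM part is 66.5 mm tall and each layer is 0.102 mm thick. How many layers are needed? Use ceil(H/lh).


Layers = ceil(66.5/0.102) = 652


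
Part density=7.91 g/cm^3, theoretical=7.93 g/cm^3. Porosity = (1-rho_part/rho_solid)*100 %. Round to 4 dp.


Porosity = (1-7.91/7.93)*100 = 0.2522 %


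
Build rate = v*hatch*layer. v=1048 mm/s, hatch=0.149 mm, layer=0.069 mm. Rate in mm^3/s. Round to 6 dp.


Rate = 1048 * 0.149 * 0.069 = 10.774488 mm^3/s


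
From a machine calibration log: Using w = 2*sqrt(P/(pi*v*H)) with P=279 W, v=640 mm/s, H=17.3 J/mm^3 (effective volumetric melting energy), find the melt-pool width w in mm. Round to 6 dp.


w = 2*sqrt(279/(pi*640*17.3)) = 0.17912 mm


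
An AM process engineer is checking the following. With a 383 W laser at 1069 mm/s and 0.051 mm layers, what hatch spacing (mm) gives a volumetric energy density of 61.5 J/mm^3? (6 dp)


h = 383 / (61.5*1069*0.051) = 0.114229 mm


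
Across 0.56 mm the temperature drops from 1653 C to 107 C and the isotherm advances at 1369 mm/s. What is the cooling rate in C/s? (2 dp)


G = (1653-107)/0.56 = 2760.71428571 C/mm
CR = 2760.71428571 * 1369 = 3779417.86 C/s


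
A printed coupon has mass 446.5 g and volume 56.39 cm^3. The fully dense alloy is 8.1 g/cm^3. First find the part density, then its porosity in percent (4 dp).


rho_part = 446.5 / 56.39 = 7.91807058 g/cm^3
Porosity = (1 - 7.91807058/8.1)*100 = 2.246 %


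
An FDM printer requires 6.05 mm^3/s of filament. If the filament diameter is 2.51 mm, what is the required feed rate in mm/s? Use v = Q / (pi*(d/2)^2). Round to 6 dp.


A = pi*(2.51/2)^2 = 4.948087
v = 6.05 / 4.948087 = 1.222695 mm/s


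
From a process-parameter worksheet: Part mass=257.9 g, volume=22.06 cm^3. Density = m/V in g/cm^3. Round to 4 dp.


rho = 257.9 / 22.06 = 11.6908 g/cm^3


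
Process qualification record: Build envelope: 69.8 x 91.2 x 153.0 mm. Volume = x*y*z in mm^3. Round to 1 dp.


V = 69.8 * 91.2 * 153.0 = 973961.3 mm^3


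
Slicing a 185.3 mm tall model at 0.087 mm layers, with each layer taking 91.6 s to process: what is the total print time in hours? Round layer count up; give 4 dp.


Layers = ceil(185.3/0.087) = 2130
t = 2130 * 91.6 / 3600 = 54.1967 hrs


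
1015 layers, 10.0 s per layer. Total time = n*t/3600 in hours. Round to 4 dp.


t = 1015 * 10.0 / 3600 = 2.8194 hrs


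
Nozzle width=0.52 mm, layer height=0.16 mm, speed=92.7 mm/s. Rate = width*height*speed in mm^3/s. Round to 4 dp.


Rate = 0.52 * 0.16 * 92.7 = 7.7126 mm^3/s


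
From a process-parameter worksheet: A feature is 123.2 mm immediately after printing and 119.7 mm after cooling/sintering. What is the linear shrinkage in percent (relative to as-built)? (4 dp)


Shrinkage = ((123.2-119.7)/123.2)*100 = 2.8409 %


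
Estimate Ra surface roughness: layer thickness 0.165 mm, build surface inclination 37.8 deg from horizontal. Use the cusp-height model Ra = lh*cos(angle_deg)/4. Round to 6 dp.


Ra = 0.165 * cos(37.8) / 4 = 0.032594 mm


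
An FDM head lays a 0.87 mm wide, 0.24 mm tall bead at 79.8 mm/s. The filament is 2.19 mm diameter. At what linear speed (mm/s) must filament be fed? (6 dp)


Q = 0.87 * 0.24 * 79.8 = 16.66224 mm^3/s
A_fil = pi*(2.19/2)^2 = 3.76684813 mm^2
v_feed = 16.66224 / 3.76684813 = 4.42339 mm/s


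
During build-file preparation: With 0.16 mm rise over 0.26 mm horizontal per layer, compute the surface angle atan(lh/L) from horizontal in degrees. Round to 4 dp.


angle = atan(0.16/0.26) = 31.6075 degrees


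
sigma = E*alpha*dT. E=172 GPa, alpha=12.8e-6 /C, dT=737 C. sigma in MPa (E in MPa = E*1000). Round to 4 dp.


sigma = 172*1000 * 12.8e-6 * 737 = 1622.5792 MPa


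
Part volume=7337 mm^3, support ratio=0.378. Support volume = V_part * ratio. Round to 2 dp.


V_support = 7337 * 0.378 = 2773.39 mm^3


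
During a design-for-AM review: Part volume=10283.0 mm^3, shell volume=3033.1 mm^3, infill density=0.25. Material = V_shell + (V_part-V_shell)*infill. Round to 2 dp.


V_infill = (10283.0 - 3033.1) * 0.25 = 1812.48
V_total = 3033.1 + 1812.48 = 4845.58 mm^3


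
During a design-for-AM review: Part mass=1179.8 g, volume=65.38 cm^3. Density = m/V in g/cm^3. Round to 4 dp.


rho = 1179.8 / 65.38 = 18.0453 g/cm^3


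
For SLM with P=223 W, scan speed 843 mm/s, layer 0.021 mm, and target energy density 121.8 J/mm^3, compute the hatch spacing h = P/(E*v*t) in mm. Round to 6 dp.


h = 223 / (121.8*843*0.021) = 0.103421 mm


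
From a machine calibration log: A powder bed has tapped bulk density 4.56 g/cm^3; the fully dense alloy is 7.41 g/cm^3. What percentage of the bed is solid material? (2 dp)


Packing = (4.56/7.41)*100 = 61.54 %


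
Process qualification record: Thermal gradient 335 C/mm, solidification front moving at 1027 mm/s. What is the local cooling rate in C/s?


CR = 335 * 1027 = 344045 C/s


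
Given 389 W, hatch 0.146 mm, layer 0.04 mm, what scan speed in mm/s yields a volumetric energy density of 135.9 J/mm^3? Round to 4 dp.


v = 389 / (135.9*0.146*0.04) = 490.1368 mm/s


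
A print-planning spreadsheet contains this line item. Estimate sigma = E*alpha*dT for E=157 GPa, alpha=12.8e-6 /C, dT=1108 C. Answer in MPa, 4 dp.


sigma = 157*1000 * 12.8e-6 * 1108 = 2226.6368 MPa


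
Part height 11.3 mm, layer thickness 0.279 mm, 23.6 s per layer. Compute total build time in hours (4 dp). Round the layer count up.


Layers = ceil(11.3/0.279) = 41
t = 41 * 23.6 / 3600 = 0.2688 hrs


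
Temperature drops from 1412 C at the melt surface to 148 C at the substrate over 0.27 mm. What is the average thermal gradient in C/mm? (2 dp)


G = (1412-148)/0.27 = 4681.48 C/mm


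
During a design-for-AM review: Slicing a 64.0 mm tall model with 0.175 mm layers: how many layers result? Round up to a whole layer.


Layers = ceil(64.0/0.175) = 366


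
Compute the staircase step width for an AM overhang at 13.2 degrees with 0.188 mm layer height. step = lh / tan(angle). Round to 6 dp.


step = 0.188 / tan(13.2) = 0.801542 mm


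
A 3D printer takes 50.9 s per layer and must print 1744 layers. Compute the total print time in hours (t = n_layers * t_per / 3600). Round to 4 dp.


t = 1744 * 50.9 / 3600 = 24.6582 hrs


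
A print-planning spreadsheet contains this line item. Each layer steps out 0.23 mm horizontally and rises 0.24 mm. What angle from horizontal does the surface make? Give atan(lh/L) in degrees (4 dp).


angle = atan(0.24/0.23) = 46.2189 degrees


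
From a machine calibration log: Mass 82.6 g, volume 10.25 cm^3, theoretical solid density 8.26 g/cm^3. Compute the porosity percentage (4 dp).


rho_part = 82.6 / 10.25 = 8.05853659 g/cm^3
Porosity = (1 - 8.05853659/8.26)*100 = 2.439 %


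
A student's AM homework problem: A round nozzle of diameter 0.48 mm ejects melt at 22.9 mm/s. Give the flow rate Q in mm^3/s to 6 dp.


A = pi*(0.48/2)^2 = 0.18095574 mm^2
Q = 0.18095574 * 22.9 = 4.143886 mm^3/s


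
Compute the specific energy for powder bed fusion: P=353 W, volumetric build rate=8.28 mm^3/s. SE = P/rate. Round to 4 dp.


SE = 353 / 8.28 = 42.6329 J/mm^3


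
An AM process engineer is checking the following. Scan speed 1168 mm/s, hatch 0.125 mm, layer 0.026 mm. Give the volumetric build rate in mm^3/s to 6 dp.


Rate = 1168 * 0.125 * 0.026 = 3.796 mm^3/s


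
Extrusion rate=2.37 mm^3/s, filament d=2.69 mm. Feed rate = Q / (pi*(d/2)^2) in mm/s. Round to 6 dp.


A = pi*(2.69/2)^2 = 5.68322
v = 2.37 / 5.68322 = 0.417017 mm/s


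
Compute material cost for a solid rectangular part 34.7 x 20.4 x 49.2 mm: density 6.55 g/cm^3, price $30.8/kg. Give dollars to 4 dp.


V = 34.7 * 20.4 * 49.2 = 34827.696 mm^3 = 34.827696 cm^3
Mass = 34.827696 * 6.55 / 1000 = 0.22812141 kg
Cost = 0.22812141 * 30.8 = 7.0261 $


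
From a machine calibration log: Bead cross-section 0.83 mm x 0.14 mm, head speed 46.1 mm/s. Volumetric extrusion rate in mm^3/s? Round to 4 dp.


Rate = 0.83 * 0.14 * 46.1 = 5.3568 mm^3/s


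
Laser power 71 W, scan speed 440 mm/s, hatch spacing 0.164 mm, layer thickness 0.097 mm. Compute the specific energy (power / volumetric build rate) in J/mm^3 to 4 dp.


Build rate = 440 * 0.164 * 0.097 = 6.99952 mm^3/s
SE = 71 / 6.99952 = 10.1436 J/mm^3


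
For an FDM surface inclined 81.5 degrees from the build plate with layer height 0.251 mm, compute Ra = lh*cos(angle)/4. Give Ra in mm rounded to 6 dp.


Ra = 0.251 * cos(81.5) / 4 = 0.009275 mm


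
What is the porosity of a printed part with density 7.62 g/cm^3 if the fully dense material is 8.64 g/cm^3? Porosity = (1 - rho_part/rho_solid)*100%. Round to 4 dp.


Porosity = (1-7.62/8.64)*100 = 11.8056 %


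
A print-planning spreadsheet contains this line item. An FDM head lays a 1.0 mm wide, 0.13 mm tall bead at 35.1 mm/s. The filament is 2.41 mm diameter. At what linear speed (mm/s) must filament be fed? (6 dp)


Q = 1.0 * 0.13 * 35.1 = 4.563 mm^3/s
A_fil = pi*(2.41/2)^2 = 4.56167107 mm^2
v_feed = 4.563 / 4.56167107 = 1.000291 mm/s


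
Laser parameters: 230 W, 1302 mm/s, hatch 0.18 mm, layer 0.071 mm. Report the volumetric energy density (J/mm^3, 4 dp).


E = 230 / (1302*0.18*0.071) = 13.8225 J/mm^3


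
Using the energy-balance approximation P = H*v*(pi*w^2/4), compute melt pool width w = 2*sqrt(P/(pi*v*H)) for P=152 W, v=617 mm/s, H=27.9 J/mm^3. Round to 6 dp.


w = 2*sqrt(152/(pi*617*27.9)) = 0.106031 mm


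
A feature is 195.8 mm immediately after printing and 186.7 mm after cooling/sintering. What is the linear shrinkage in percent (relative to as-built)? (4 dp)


Shrinkage = ((195.8-186.7)/195.8)*100 = 4.6476 %


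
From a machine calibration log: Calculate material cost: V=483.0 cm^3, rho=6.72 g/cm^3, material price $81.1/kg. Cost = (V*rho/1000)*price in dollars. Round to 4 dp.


Mass = 483.0*6.72/1000 = 3.24576 kg
Cost = 3.24576 * 81.1 = 263.2311 $


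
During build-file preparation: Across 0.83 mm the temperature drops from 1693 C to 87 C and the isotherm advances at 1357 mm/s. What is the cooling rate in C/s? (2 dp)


G = (1693-87)/0.83 = 1934.93975904 C/mm
CR = 1934.93975904 * 1357 = 2625713.25 C/s


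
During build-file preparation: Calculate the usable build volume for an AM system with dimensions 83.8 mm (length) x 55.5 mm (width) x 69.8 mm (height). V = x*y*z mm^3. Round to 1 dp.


V = 83.8 * 55.5 * 69.8 = 324632.8 mm^3


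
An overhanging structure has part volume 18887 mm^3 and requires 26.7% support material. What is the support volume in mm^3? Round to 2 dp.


V_support = 18887 * 0.267 = 5042.83 mm^3


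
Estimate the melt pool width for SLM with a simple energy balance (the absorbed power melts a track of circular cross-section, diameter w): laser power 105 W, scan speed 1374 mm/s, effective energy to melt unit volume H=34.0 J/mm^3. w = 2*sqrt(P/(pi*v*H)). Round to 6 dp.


w = 2*sqrt(105/(pi*1374*34.0)) = 0.053495 mm


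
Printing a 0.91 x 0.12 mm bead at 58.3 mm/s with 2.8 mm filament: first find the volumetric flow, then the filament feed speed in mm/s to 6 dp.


Q = 0.91 * 0.12 * 58.3 = 6.36636 mm^3/s
A_fil = pi*(2.8/2)^2 = 6.1575216 mm^2
v_feed = 6.36636 / 6.1575216 = 1.033916 mm/s


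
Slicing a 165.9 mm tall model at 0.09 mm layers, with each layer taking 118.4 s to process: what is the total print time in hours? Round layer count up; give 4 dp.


Layers = ceil(165.9/0.09) = 1844
t = 1844 * 118.4 / 3600 = 60.6471 hrs


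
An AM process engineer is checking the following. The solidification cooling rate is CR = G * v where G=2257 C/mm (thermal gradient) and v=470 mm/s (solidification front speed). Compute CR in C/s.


CR = 2257 * 470 = 1060790 C/s


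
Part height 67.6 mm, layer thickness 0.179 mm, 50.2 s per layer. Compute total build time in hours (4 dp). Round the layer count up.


Layers = ceil(67.6/0.179) = 378
t = 378 * 50.2 / 3600 = 5.271 hrs


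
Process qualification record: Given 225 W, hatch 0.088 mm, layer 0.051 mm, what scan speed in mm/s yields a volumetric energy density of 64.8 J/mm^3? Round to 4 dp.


v = 225 / (64.8*0.088*0.051) = 773.6681 mm/s


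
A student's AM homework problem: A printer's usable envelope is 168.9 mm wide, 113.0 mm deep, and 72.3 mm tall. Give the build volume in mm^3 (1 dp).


V = 168.9 * 113.0 * 72.3 = 1379896.1 mm^3


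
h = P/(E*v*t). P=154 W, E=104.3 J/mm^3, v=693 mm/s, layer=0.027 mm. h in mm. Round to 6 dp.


h = 154 / (104.3*693*0.027) = 0.078911 mm


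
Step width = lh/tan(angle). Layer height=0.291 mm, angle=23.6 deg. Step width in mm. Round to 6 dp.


step = 0.291 / tan(23.6) = 0.666073 mm


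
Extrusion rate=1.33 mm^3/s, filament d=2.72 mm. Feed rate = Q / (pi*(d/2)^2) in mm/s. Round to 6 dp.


A = pi*(2.72/2)^2 = 5.81069
v = 1.33 / 5.81069 = 0.228888 mm/s


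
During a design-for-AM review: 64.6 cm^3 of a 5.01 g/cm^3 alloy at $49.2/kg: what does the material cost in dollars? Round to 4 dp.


Mass = 64.6*5.01/1000 = 0.323646 kg
Cost = 0.323646 * 49.2 = 15.9234 $


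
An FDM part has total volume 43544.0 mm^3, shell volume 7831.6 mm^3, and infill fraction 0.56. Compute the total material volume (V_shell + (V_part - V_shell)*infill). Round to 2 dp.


V_infill = (43544.0 - 7831.6) * 0.56 = 19998.94
V_total = 7831.6 + 19998.94 = 27830.54 mm^3


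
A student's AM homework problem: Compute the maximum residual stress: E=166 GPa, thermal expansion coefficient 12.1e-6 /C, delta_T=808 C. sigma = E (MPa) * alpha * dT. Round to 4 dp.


sigma = 166*1000 * 12.1e-6 * 808 = 1622.9488 MPa


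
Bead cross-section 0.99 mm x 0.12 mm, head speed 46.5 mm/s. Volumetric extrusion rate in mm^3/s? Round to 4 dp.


Rate = 0.99 * 0.12 * 46.5 = 5.5242 mm^3/s


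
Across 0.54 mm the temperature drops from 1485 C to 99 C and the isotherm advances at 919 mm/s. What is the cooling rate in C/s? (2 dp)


G = (1485-99)/0.54 = 2566.66666667 C/mm
CR = 2566.66666667 * 919 = 2358766.67 C/s


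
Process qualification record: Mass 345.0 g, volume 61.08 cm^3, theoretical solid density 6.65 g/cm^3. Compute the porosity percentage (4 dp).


rho_part = 345.0 / 61.08 = 5.64833006 g/cm^3
Porosity = (1 - 5.64833006/6.65)*100 = 15.0627 %


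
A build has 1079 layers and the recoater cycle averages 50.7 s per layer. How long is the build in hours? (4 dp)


t = 1079 * 50.7 / 3600 = 15.1959 hrs


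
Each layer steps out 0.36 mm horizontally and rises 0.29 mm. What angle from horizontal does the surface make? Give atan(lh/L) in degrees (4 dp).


angle = atan(0.29/0.36) = 38.8534 degrees


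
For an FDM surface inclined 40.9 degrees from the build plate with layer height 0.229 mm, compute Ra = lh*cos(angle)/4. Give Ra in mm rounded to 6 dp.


Ra = 0.229 * cos(40.9) / 4 = 0.043273 mm


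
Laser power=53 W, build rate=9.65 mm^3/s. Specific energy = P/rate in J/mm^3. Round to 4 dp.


SE = 53 / 9.65 = 5.4922 J/mm^3


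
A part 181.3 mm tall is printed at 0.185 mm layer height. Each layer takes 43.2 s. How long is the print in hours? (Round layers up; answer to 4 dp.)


Layers = ceil(181.3/0.185) = 980
t = 980 * 43.2 / 3600 = 11.76 hrs


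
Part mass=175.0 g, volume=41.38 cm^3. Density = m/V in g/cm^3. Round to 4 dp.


rho = 175.0 / 41.38 = 4.2291 g/cm^3


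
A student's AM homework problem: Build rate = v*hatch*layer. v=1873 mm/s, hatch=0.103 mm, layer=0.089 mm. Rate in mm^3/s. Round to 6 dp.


Rate = 1873 * 0.103 * 0.089 = 17.169791 mm^3/s


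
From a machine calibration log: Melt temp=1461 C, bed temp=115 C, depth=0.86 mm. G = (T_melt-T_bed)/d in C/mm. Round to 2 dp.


G = (1461-115)/0.86 = 1565.12 C/mm


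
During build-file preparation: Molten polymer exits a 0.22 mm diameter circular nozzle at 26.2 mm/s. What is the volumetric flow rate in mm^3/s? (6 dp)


A = pi*(0.22/2)^2 = 0.03801327 mm^2
Q = 0.03801327 * 26.2 = 0.995948 mm^3/s


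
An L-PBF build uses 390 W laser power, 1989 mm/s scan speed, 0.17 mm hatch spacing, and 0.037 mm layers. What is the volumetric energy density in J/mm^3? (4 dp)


E = 390 / (1989*0.17*0.037) = 31.173 J/mm^3


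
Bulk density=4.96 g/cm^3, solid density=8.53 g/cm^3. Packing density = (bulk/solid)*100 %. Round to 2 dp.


Packing = (4.96/8.53)*100 = 58.15 %


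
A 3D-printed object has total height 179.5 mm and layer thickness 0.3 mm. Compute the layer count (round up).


Layers = ceil(179.5/0.3) = 599


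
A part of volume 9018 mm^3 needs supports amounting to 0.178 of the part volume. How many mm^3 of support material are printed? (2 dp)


V_support = 9018 * 0.178 = 1605.2 mm^3


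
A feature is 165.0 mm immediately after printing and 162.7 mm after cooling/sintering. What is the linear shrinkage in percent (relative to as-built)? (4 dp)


Shrinkage = ((165.0-162.7)/165.0)*100 = 1.3939 %


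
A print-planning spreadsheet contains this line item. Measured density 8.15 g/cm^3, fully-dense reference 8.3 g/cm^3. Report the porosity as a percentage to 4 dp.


Porosity = (1-8.15/8.3)*100 = 1.8072 %


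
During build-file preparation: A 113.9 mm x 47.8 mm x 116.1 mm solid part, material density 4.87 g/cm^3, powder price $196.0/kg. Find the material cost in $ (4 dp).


V = 113.9 * 47.8 * 116.1 = 632097.162 mm^3 = 632.097162 cm^3
Mass = 632.097162 * 4.87 / 1000 = 3.07831318 kg
Cost = 3.07831318 * 196.0 = 603.3494 $


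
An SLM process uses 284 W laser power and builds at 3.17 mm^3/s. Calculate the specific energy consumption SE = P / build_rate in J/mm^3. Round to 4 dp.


SE = 284 / 3.17 = 89.5899 J/mm^3


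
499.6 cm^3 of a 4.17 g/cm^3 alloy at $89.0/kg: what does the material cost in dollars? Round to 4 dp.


Mass = 499.6*4.17/1000 = 2.083332 kg
Cost = 2.083332 * 89.0 = 185.4165 $


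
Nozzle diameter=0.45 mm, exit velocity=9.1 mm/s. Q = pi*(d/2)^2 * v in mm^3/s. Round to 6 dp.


A = pi*(0.45/2)^2 = 0.15904313 mm^2
Q = 0.15904313 * 9.1 = 1.447292 mm^3/s


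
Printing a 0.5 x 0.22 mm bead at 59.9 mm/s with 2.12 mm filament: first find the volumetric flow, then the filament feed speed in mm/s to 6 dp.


Q = 0.5 * 0.22 * 59.9 = 6.589 mm^3/s
A_fil = pi*(2.12/2)^2 = 3.52989351 mm^2
v_feed = 6.589 / 3.52989351 = 1.866629 mm/s


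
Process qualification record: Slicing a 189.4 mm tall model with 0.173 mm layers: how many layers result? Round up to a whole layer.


Layers = ceil(189.4/0.173) = 1095


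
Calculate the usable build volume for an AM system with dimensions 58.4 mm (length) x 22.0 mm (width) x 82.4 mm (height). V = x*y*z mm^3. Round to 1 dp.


V = 58.4 * 22.0 * 82.4 = 105867.5 mm^3


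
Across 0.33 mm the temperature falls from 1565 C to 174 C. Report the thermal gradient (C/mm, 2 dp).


G = (1565-174)/0.33 = 4215.15 C/mm


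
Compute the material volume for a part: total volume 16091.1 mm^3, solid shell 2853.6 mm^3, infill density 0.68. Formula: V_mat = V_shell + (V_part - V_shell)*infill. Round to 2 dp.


V_infill = (16091.1 - 2853.6) * 0.68 = 9001.5
V_total = 2853.6 + 9001.5 = 11855.1 mm^3


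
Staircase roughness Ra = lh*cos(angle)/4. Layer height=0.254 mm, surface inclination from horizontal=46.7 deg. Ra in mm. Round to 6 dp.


Ra = 0.254 * cos(46.7) / 4 = 0.043549 mm


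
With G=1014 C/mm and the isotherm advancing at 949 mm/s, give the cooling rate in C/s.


CR = 1014 * 949 = 962286 C/s


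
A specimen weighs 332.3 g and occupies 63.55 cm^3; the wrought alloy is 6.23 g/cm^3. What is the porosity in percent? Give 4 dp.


rho_part = 332.3 / 63.55 = 5.22895358 g/cm^3
Porosity = (1 - 5.22895358/6.23)*100 = 16.0682 %


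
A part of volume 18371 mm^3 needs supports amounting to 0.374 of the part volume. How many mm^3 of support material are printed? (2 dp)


V_support = 18371 * 0.374 = 6870.75 mm^3


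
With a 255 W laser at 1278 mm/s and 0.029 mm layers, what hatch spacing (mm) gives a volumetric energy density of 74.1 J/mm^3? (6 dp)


h = 255 / (74.1*1278*0.029) = 0.092852 mm


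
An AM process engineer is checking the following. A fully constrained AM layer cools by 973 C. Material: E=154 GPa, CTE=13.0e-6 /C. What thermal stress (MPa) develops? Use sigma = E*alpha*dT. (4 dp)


sigma = 154*1000 * 13.0e-6 * 973 = 1947.946 MPa


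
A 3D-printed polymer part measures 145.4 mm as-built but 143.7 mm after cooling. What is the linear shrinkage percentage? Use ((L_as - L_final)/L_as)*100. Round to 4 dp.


Shrinkage = ((145.4-143.7)/145.4)*100 = 1.1692 %


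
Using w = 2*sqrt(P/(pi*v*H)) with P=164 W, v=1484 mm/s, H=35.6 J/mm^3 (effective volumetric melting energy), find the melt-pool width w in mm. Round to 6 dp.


w = 2*sqrt(164/(pi*1484*35.6)) = 0.062869 mm


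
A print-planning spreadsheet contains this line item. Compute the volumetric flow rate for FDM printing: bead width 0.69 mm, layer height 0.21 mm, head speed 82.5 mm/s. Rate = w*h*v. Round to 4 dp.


Rate = 0.69 * 0.21 * 82.5 = 11.9543 mm^3/s


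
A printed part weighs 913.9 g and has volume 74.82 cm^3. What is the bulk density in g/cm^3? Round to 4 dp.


rho = 913.9 / 74.82 = 12.2146 g/cm^3


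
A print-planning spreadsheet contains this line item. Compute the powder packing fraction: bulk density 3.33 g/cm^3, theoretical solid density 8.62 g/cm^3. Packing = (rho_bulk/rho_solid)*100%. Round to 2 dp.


Packing = (3.33/8.62)*100 = 38.63 %


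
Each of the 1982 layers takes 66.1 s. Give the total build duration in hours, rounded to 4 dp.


t = 1982 * 66.1 / 3600 = 36.3917 hrs


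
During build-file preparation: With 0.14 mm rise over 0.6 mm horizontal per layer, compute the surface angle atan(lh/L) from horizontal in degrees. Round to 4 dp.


angle = atan(0.14/0.6) = 13.134 degrees


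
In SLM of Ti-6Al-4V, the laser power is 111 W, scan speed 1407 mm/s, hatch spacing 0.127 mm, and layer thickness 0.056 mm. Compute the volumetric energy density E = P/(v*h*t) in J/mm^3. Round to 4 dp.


E = 111 / (1407*0.127*0.056) = 11.0927 J/mm^3


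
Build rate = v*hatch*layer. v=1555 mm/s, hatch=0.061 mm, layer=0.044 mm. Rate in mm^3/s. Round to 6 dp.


Rate = 1555 * 0.061 * 0.044 = 4.17362 mm^3/s


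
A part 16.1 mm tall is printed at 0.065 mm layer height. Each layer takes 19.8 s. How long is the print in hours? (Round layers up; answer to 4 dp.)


Layers = ceil(16.1/0.065) = 248
t = 248 * 19.8 / 3600 = 1.364 hrs


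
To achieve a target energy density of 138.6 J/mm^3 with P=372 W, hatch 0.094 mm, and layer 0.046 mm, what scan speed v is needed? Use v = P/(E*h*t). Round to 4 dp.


v = 372 / (138.6*0.094*0.046) = 620.7175 mm/s


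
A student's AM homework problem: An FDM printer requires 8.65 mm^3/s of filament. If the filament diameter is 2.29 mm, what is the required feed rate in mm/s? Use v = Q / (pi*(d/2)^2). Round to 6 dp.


A = pi*(2.29/2)^2 = 4.118707
v = 8.65 / 4.118707 = 2.100174 mm/s


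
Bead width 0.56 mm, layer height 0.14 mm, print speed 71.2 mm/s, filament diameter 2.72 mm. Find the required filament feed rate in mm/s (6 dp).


Q = 0.56 * 0.14 * 71.2 = 5.58208 mm^3/s
A_fil = pi*(2.72/2)^2 = 5.81068977 mm^2
v_feed = 5.58208 / 5.81068977 = 0.960657 mm/s


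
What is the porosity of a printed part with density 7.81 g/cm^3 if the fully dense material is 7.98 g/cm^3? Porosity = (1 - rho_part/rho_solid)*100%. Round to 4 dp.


Porosity = (1-7.81/7.98)*100 = 2.1303 %
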